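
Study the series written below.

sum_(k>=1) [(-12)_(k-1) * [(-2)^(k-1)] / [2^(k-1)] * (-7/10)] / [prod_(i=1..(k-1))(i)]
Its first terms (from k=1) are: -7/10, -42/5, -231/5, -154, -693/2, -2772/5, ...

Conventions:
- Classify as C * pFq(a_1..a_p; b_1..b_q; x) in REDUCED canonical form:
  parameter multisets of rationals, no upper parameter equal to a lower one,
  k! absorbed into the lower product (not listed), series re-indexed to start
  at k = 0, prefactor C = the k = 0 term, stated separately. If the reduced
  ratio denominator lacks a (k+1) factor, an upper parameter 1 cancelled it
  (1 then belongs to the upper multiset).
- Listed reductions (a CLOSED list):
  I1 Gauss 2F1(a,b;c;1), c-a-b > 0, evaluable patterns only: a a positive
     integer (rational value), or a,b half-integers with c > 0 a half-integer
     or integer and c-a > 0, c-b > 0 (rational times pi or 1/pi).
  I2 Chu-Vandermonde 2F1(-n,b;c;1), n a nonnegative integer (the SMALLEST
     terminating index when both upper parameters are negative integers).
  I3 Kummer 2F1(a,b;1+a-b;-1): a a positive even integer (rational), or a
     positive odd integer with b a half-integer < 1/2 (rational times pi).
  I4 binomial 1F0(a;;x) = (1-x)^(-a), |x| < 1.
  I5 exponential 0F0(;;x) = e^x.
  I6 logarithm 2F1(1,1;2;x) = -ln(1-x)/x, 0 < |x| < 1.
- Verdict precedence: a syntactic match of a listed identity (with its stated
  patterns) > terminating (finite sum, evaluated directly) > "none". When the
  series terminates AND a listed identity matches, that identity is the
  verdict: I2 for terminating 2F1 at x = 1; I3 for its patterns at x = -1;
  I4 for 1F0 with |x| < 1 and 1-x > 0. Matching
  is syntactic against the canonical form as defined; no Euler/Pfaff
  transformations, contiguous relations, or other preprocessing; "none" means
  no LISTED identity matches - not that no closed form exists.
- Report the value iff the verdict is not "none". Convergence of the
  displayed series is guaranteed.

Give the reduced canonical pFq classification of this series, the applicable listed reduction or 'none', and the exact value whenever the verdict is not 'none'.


x = -1 here; the reduced form reads 1F0, upper {-12}, lower {-}, C = -7/10. Verdict: terminating - upper parameter -12 makes this a finite sum (last index 12), evaluated exactly. Its exact value is -14336/5.

Key step: t_0 being -7/10, the two k-th powers (C = -7/10, x = -1) combine into one argument.
Term ratio: r(k) = (-1) * (k-12) / [(k+1)] ; factor over Q: parameters, x = (-1), and C = -7/10.


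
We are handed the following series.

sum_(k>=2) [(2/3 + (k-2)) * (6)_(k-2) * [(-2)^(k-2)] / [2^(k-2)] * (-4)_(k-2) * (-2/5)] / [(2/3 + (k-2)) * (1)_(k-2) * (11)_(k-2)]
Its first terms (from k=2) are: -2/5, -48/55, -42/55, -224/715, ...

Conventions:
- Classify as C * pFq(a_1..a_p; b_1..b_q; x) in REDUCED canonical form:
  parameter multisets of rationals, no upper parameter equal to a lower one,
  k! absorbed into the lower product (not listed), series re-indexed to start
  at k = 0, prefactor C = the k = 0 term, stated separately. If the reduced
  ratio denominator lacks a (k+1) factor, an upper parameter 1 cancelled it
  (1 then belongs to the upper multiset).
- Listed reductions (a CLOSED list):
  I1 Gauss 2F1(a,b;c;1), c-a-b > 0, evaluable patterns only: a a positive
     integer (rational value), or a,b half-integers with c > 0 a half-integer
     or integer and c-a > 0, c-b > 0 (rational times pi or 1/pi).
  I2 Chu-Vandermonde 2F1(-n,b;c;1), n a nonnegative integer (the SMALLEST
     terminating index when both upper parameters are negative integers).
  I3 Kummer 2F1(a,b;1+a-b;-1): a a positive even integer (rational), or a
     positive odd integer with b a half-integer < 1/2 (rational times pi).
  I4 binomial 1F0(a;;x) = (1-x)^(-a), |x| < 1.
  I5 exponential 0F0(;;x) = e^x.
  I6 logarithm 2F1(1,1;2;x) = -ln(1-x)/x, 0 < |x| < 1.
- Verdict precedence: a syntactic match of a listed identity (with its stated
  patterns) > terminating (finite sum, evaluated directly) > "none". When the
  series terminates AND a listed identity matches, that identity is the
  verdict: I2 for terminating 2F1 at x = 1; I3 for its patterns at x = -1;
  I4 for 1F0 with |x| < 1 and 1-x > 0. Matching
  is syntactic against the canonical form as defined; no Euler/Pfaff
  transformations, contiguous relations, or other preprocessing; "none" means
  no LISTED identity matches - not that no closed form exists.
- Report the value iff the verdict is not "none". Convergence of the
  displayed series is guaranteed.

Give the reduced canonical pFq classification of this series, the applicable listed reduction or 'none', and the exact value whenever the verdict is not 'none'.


Canonical form: C = -2/5 times 2F1 with upper {-4, 6}, lower {11}, x = -1. Verdict (x = -1): Kummer (I3) applies (x = -1; c = 11 equals 1+a-b for upper {-4, 6}: listed pattern). Its exact value is -12/5.

Key step: from the first term -2/5: (1)_k (prefactor -2/5) is k! itself.
Adjacent-term ratio: r(k) = (-1) * (k-4) (k+6) / [(k+11) (k+1)] ; factor over Q: parameters, x = (-1), and C = -2/5.


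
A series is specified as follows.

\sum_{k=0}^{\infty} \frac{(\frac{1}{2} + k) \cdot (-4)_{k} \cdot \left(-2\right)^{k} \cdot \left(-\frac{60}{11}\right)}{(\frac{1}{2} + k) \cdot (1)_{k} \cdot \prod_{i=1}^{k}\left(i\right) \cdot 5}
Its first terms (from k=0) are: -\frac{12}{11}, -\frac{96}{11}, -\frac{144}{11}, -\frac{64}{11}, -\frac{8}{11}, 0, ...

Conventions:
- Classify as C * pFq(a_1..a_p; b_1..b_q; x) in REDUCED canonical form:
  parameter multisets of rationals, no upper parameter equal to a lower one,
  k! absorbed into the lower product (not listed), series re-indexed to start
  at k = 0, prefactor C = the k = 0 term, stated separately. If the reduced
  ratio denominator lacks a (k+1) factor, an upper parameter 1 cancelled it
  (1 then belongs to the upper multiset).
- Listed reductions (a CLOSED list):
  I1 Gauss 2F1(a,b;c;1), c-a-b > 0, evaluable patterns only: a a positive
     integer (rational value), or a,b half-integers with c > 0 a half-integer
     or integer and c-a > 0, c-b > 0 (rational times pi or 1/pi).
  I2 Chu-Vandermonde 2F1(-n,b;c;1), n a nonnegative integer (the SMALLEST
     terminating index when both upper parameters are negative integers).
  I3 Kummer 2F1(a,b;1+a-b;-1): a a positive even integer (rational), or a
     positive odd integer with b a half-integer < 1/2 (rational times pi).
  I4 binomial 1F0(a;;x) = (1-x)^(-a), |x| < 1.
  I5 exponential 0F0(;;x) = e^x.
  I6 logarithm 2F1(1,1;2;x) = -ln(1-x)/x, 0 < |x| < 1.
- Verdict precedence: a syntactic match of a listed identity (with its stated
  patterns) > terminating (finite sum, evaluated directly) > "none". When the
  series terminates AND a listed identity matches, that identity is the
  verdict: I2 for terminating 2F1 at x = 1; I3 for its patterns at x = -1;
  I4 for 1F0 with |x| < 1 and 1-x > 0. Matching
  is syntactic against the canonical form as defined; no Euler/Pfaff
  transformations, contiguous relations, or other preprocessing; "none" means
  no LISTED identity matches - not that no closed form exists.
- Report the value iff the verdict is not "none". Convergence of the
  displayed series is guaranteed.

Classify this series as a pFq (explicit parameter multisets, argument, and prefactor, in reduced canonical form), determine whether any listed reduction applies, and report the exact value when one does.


At argument -2: a 1F1 with upper {-4}, lower {1}, scaled by C = -\frac{12}{11}. Verdict: terminating at k = 4: the factor (-4)_k kills every later term; summing the 5 survivors is exact. Its exact value is -\frac{324}{11}.

Key observation: t_0 being -\frac{12}{11}, striking the common factor k + 1/2 reduces the term (C = -12/11, x = -2).
Term ratio: r(k) = -2 * (k-4) / [(k+1) (k+1)] - poly over poly, x = -2 from leading terms; C = -\frac{12}{11} at k = 0.


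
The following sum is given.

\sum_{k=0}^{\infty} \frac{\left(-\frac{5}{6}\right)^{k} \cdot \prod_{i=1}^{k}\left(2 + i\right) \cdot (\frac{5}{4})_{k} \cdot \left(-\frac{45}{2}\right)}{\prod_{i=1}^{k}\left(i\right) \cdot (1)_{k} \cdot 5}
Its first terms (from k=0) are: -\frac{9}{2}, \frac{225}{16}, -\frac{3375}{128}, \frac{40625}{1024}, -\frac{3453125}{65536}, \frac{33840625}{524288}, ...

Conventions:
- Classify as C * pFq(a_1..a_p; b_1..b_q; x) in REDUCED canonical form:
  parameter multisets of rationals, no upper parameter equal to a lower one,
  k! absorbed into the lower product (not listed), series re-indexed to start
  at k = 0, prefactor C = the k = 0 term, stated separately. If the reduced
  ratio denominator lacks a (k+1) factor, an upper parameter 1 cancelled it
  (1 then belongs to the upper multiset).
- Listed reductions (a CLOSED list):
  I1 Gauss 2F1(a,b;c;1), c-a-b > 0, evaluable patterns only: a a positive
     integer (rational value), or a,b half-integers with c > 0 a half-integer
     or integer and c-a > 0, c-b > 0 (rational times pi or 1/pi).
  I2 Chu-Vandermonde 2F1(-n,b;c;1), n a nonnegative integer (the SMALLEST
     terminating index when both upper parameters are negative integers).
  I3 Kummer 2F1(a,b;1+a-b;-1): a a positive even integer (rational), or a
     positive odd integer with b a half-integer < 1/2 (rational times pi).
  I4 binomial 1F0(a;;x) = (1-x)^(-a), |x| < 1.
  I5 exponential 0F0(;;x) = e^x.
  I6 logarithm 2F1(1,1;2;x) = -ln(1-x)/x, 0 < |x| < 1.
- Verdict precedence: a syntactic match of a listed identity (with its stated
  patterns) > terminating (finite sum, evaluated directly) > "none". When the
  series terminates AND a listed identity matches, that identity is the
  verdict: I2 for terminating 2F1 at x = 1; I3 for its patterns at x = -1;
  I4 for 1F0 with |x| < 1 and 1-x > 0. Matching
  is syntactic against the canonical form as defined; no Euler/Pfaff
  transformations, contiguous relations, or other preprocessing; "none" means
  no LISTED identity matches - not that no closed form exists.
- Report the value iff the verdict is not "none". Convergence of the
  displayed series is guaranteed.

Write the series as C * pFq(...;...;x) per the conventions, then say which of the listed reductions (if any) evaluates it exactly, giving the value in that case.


The series (x = -\frac{5}{6}) is 2F1: upper {\frac{5}{4}, 3}, lower {1}, prefactor -\frac{9}{2}. Verdict: none - this 2F1 at x = -\frac{5}{6} matches no listed pattern, and upper {\frac{5}{4}, 3} holds no stopper.

Structural cue: x = -\frac{5}{6} and the product of the first k integers (prefactor -9/2) is k!.
Consecutive-term ratio: r(k) = -\frac{5}{6} * (k+\frac{5}{4}) (k+3) / [(k+1) (k+1)] - poly over poly, x = -\frac{5}{6} from leading terms; C = -\frac{9}{2} at k = 0.


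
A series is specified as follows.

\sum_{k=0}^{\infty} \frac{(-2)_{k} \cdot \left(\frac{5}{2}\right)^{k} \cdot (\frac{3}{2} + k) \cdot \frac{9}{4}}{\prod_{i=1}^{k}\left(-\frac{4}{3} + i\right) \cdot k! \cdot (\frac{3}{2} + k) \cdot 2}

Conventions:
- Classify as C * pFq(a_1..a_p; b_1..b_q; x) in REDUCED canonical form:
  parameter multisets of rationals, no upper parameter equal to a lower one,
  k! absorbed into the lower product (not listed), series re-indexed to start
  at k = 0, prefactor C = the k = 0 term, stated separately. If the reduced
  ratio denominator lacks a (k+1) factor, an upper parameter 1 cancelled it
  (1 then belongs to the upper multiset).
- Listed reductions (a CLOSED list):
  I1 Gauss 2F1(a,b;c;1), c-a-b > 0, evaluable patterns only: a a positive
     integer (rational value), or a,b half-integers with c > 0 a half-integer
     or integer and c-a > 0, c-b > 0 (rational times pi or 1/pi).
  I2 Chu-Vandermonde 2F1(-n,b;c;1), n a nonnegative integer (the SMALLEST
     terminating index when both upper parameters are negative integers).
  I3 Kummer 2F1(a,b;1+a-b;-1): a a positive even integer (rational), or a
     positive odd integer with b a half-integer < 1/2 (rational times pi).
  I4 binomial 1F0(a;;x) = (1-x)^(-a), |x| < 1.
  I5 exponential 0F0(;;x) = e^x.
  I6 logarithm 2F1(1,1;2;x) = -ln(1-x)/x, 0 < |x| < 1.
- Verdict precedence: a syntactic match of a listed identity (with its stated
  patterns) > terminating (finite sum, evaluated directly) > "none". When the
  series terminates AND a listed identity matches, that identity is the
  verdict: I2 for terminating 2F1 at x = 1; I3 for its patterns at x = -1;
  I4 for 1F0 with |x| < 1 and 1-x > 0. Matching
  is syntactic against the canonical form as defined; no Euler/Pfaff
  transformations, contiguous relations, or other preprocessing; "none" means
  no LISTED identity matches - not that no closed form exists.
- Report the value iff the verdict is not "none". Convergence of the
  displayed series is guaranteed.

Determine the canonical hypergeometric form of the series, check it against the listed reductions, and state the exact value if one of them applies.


Classification (C = \frac{9}{8}): 1F1 with upper {-2}, lower {-\frac{1}{3}}, argument x = \frac{5}{2}. Verdict: terminating - no listed pattern fits, but -2 in the upper list cuts the series at k = 2; direct evaluation. Exact value: -\frac{873}{64}.

Structural cue: from the first term \frac{9}{8}: the constant factors (prefactor 9/8) combine into one prefactor.
Consecutive-term ratio: r(k) = \frac{5}{2} * (k-2) / [(k-\frac{1}{3}) (k+1)] - rational in k, leading ratio \frac{5}{2}; with t_0 = \frac{9}{8}, classification follows.


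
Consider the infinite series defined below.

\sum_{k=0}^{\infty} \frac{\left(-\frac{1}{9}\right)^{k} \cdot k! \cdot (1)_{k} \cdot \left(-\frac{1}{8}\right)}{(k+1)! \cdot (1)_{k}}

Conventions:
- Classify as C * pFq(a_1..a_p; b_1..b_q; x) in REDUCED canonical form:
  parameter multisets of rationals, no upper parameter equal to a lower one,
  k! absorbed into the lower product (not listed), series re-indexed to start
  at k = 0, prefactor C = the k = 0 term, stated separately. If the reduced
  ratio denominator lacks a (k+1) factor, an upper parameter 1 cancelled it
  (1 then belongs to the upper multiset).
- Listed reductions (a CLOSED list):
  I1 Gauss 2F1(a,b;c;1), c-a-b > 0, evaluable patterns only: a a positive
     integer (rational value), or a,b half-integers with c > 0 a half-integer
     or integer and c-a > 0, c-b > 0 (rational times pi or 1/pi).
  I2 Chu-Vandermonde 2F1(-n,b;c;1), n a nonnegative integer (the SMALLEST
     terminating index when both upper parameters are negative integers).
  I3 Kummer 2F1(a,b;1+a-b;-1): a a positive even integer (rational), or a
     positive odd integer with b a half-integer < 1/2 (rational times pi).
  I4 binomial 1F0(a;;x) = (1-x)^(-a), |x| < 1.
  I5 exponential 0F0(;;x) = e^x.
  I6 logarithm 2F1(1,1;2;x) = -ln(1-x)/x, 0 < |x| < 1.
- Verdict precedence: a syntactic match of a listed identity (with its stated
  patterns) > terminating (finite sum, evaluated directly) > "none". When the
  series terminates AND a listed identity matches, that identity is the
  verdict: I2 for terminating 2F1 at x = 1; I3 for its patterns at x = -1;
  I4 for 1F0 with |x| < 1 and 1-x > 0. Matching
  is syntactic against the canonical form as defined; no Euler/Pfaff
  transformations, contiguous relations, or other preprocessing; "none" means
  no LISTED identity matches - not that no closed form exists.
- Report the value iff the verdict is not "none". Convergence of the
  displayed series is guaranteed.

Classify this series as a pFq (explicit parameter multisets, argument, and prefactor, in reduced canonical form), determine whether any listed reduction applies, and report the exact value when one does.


This is -\frac{1}{8} * 2F1(1, 1; 2; -\frac{1}{9}) in reduced canonical form. Verdict: the logarithmic series (I6) fires (the logarithm: parameters (1,1;2), x = -\frac{1}{9}). Exact value: \left(-\frac{9}{8}\right) \cdot \ln\left(\frac{10}{9}\right).

Structural cue: x = -\frac{1}{9} and (1)_k (prefactor -1/8) is k! itself.
Term ratio: r(k) = -\frac{1}{9} * (k+1) (k+1) / [(k+2) (k+1)] - poly over poly, x = -\frac{1}{9} from leading terms; C = -\frac{1}{8} at k = 0.


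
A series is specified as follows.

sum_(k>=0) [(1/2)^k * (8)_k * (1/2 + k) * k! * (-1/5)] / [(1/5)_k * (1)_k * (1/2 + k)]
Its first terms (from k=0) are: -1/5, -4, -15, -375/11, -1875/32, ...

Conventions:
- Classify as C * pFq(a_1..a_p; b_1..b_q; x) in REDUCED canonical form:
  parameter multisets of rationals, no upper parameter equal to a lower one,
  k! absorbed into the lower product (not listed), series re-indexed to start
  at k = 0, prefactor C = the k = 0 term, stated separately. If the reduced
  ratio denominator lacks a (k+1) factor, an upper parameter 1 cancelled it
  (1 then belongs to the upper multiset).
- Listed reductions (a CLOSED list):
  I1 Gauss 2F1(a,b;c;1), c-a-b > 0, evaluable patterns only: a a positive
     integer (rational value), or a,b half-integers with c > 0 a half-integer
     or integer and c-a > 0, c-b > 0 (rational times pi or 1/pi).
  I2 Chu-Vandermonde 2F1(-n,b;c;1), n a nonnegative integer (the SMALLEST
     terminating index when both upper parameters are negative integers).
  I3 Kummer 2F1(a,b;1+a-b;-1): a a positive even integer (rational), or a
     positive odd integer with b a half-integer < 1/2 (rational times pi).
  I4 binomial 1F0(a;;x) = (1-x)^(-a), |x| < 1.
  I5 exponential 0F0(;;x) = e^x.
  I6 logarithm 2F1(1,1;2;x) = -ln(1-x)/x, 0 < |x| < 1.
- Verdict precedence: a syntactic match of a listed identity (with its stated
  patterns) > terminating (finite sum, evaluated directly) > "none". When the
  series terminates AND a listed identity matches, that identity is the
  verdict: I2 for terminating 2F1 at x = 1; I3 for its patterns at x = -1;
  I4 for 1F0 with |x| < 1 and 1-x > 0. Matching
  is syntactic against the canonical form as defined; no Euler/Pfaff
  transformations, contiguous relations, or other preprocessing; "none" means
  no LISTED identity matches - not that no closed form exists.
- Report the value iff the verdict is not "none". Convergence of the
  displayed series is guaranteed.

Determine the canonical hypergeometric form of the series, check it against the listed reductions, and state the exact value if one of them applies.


Classification (C = -1/5): 2F1 with upper {1, 8}, lower {1/5}, argument x = 1/2. Verdict: none - this 2F1 at x = 1/2 matches no listed pattern, and upper {1, 8} holds no stopper.

Key observation: t_0 = -1/5 here, and k + 1/2 divides numerator and denominator alike; C = -1/5, x = 1/2 after cancelling.
Step ratio: r(k) = (1/2) * (k+1) (k+8) / [(k+1/5) (k+1)] - poly over poly, x = (1/2) from leading terms; C = -1/5 at k = 0.


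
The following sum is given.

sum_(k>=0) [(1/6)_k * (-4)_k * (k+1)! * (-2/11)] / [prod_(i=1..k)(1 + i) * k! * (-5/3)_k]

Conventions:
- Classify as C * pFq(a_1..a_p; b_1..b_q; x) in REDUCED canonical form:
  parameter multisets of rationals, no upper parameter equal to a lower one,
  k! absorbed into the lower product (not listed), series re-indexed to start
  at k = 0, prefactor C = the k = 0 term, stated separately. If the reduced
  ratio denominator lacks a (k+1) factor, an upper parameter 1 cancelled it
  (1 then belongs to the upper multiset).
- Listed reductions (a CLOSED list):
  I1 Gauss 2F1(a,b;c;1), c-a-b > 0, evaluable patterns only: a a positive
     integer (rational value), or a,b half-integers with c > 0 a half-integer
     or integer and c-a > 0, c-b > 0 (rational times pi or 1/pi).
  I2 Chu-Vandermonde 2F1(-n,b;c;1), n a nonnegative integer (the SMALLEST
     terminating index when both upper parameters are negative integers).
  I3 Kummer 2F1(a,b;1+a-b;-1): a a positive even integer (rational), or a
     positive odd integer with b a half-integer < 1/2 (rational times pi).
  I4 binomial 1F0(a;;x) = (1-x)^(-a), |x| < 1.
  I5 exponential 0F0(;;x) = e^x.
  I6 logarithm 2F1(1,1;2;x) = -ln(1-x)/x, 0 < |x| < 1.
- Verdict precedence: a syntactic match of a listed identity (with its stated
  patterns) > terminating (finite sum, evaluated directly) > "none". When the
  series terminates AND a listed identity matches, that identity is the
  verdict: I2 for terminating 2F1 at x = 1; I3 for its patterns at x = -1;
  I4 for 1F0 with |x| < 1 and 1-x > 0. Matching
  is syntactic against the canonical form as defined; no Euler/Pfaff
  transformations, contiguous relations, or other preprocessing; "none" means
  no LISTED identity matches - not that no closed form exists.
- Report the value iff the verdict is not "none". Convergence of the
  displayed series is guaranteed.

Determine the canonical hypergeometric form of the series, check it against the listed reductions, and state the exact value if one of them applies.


At argument 1: a 2F1 with upper {-4, 1/6}, lower {-5/3}, scaled by C = -2/11. Verdict at x = 1: Chu-Vandermonde (I2) matches (terminating 2F1 at x = 1 with n = 4, b = 1/6, c = -5/3). Sum: -7/64.

Key step: x = 1 and the lower running product (prefactor -2/11) is a rising factorial.
Adjacent-term ratio: r(k) = 1 * (k-4) (k+1/6) / [(k-5/3) (k+1)] - rational in k. x = 1; t_0 = -2/11; negate the roots.


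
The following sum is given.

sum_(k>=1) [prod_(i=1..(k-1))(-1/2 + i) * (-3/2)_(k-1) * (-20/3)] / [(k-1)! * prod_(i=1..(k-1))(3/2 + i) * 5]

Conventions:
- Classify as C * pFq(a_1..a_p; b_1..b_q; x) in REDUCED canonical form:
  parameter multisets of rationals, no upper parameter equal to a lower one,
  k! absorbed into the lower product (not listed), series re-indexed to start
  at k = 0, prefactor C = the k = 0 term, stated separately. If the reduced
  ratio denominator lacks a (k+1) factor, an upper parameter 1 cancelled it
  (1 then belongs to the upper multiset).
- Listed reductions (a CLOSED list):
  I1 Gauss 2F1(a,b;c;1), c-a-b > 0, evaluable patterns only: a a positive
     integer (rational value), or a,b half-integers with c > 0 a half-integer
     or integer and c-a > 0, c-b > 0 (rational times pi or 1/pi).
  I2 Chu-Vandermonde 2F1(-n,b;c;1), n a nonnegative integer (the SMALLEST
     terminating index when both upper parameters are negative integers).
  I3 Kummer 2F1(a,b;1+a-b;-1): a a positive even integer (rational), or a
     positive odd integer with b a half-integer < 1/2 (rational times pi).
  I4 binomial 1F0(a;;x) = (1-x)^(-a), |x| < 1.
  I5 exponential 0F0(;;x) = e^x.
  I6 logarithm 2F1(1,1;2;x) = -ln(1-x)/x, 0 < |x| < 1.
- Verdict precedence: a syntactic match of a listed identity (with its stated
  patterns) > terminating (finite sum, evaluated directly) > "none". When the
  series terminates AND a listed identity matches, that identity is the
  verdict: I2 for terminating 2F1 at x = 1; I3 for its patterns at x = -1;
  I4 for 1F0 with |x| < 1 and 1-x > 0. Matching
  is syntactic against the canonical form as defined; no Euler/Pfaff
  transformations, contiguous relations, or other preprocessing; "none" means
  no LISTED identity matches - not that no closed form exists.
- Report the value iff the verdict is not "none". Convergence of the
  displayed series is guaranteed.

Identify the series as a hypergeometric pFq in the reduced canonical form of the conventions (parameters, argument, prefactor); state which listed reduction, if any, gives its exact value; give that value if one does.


Key step: from the first term -4/3: the running product (C = -4/3, x = 1) telescopes to a rising factorial.
Consecutive-term ratio: r(k) = 1 * (k-3/2) (k+1/2) / [(k+5/2) (k+1)] - rational in k, leading ratio 1; with t_0 = -4/3, classification follows.

The series (x = 1) is 2F1: upper {-3/2, 1/2}, lower {5/2}, prefactor -4/3. Verdict: the half-integer Gauss pattern (I1) fires (x = 1; upper {-3/2, 1/2} half-integers, c = 5/2 in the evaluable pattern). Sum: (-5/16) * pi.


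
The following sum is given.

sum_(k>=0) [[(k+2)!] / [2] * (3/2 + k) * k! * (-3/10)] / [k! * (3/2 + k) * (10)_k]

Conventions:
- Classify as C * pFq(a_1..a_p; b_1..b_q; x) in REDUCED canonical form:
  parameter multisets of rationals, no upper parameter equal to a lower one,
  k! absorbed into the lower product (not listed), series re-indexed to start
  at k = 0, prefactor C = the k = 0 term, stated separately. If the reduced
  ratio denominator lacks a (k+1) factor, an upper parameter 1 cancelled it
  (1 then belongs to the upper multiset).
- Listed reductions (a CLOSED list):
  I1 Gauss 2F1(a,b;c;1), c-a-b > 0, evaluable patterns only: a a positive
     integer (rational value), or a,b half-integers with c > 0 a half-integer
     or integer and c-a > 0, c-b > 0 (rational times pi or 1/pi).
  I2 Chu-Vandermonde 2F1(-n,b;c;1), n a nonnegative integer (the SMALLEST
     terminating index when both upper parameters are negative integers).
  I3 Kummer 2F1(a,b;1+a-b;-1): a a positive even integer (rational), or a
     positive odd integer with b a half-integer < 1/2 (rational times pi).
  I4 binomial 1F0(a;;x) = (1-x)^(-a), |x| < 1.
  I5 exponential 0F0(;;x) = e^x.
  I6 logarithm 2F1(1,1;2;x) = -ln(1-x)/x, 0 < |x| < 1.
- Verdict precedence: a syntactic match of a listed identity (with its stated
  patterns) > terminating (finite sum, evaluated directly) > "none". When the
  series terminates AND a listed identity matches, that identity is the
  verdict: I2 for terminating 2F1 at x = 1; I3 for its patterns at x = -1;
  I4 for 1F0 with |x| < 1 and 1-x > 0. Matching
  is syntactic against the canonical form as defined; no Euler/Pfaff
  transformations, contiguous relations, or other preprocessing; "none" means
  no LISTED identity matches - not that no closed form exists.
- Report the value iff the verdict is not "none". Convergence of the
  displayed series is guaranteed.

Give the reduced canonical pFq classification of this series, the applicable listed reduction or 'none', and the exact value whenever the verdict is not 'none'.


This is -3/10 * 2F1(1, 3; 10; 1) in reduced canonical form. Verdict: Gauss's theorem (I1) fires (x = 1: the Gamma ratio telescopes since c-a-b = 6 > 0 and a = 1 in Z>0). Hence: -9/20.

The tell: with t_0 = -3/10, the factorial ratio (prefactor -3/10) (k+a-1)!/(a-1)! is a rising factorial (a)_k.
Step ratio: r(k) = 1 * (k+1) (k+3) / [(k+10) (k+1)] ; factor over Q: parameters, x = 1, and C = -3/10.


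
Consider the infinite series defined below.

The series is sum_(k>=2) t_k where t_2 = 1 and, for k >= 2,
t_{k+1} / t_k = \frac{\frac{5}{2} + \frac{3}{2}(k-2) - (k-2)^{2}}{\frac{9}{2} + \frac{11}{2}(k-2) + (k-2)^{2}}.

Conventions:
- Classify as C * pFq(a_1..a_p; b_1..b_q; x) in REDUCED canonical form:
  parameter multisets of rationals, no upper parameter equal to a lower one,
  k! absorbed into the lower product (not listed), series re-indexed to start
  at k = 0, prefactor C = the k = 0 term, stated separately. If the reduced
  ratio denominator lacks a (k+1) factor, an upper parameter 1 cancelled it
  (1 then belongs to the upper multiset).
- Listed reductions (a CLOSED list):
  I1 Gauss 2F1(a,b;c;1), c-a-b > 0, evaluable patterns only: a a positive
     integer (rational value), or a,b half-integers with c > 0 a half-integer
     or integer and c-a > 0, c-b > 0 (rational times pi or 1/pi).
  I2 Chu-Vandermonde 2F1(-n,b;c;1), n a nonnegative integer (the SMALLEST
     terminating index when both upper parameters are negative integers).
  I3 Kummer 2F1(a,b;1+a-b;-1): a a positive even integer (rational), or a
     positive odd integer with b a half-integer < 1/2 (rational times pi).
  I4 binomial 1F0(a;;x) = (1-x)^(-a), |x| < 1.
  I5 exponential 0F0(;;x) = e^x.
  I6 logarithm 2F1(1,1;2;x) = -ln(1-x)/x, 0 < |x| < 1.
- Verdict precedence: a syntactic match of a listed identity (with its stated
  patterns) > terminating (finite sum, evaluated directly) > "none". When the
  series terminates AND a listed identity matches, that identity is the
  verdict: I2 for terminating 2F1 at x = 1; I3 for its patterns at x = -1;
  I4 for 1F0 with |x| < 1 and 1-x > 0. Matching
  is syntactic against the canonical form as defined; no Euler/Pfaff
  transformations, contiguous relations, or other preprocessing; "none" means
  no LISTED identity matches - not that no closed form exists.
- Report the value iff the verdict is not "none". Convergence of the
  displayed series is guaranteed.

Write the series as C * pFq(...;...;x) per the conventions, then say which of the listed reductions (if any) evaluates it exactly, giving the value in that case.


The tell: t_0 = 1 here, and roots of the ratio polynomials (C = 1, x = -1) are the negated parameters.
Ratio: r(k) = -1 * (k-\frac{5}{2}) (k+1) / [(k+\frac{9}{2}) (k+1)] - rational in k. x = -1; t_0 = 1; negate the roots.

Reduced: x = -1, 2F1, upper = {-\frac{5}{2}, 1}, lower = {\frac{9}{2}}, C = 1. Verdict: this is Kummer's theorem (I3) (x = -1; c = \frac{9}{2} equals 1+a-b for upper {-\frac{5}{2}, 1}: listed pattern). Sum: \frac{35}{64} \cdot \pi.


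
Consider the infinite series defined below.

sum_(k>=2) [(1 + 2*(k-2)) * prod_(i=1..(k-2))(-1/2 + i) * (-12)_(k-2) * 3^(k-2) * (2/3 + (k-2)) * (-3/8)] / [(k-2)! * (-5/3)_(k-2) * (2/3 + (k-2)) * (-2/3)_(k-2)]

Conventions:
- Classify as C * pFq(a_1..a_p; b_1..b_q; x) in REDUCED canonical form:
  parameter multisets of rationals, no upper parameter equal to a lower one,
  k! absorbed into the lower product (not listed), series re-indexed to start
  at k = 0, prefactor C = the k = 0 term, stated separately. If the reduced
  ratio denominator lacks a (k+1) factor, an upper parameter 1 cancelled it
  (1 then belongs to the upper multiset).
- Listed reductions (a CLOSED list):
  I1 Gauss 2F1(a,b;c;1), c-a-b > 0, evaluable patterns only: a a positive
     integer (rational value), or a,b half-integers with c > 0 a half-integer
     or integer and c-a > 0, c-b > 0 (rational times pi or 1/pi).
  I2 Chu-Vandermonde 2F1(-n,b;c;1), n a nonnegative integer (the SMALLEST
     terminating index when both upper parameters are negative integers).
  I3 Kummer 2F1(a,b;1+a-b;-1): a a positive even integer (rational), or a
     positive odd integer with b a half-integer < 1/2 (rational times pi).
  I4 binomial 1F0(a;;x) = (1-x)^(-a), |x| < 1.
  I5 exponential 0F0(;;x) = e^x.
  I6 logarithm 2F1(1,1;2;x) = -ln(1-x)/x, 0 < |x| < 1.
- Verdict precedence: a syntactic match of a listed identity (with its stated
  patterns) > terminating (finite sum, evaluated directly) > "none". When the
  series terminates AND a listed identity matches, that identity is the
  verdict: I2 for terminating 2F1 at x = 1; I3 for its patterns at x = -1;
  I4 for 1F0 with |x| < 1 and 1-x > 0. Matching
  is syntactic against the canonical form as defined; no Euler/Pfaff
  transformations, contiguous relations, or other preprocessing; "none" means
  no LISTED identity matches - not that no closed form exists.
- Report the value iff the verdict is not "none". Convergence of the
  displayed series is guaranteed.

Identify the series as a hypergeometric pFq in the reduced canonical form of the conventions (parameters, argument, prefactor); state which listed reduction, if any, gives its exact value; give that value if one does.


With C = -3/8: the canonical form is 2F2(-12, 3/2; -5/3, -2/3; 3). Verdict: terminating. (-12)_k vanishes past k = 12, leaving a 13-term sum, computed directly. Hence: 9980157177311827530450471/1772585831156940800000.

First insight: x = 3 and the factor k + 2/3 cancels (top and bottom), leaving C = -3/8.
Step ratio: r(k) = 3 * (k-12) (k+3/2) / [(k-5/3) (k-2/3) (k+1)] - rational; roots negated = parameters, x = 3, C = -3/8.


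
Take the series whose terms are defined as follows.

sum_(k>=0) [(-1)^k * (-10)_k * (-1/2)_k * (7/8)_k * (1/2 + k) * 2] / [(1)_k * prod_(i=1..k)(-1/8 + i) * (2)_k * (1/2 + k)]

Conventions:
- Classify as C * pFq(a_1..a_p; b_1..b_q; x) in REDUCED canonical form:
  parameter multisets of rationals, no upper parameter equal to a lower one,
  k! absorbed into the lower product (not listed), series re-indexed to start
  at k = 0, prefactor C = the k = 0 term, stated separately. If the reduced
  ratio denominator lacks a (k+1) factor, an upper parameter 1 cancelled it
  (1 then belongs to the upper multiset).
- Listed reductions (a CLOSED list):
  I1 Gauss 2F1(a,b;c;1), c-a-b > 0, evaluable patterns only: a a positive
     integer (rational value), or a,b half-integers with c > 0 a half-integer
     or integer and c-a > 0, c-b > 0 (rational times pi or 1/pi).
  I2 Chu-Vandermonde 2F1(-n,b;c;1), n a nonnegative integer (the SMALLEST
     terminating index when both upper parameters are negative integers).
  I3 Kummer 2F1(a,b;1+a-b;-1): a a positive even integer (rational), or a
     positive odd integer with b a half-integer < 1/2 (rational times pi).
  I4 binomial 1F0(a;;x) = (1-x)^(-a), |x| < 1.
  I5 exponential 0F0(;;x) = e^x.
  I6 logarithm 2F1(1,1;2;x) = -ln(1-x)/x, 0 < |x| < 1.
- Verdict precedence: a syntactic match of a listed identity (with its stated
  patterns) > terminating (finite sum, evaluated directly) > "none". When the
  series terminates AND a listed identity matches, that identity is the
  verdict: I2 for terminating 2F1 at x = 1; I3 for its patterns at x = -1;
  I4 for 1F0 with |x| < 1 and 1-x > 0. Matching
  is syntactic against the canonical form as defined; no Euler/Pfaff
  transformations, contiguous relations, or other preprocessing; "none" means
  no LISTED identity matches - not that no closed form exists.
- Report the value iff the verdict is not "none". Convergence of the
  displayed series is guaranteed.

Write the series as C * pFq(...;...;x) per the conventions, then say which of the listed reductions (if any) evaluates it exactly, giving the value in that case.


Classification (C = 2): 2F1 with upper {-10, -1/2}, lower {2}, argument x = -1. Verdict: terminating - the sum ends at index 10 because -10 is a negative integer; exact evaluation follows. Exact value: -2352273/131072.

The tell: x = (-1) and (1)_k (prefactor 2) is k! itself.
Term ratio: r(k) = (-1) * (k-10) (k-1/2) / [(k+2) (k+1)] - poly over poly, x = (-1) from leading terms; C = 2 at k = 0.


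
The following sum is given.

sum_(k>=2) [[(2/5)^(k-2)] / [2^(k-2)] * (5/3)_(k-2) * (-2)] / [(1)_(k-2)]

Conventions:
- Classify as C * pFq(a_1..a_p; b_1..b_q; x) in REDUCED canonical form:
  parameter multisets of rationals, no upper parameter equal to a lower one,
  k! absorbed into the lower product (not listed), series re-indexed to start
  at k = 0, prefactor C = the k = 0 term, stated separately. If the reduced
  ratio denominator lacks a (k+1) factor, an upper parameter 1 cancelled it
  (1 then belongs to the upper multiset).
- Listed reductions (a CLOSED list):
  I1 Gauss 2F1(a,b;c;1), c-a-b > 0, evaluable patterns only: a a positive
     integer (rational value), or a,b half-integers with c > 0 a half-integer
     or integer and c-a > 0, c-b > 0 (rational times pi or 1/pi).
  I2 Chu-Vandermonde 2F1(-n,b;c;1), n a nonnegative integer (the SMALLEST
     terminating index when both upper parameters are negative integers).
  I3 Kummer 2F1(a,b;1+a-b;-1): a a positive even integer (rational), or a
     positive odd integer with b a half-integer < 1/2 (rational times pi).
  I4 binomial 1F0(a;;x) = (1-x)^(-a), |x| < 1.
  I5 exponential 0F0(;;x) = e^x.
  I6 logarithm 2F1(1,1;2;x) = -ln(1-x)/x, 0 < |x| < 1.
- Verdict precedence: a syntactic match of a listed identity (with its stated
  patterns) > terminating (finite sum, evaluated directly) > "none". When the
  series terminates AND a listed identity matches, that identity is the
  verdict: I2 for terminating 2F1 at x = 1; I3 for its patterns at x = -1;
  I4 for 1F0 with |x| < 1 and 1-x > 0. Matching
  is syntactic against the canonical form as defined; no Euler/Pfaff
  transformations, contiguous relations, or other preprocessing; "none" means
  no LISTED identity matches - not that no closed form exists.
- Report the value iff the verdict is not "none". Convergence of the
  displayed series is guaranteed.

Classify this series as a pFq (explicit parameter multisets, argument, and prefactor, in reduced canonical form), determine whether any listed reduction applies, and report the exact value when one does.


At argument 1/5: a 1F0 with upper {5/3}, lower {-}, scaled by C = -2. Verdict (x = 1/5): binomial (I4) applies (the 1F0 binomial series: exponent -5/3, x = 1/5). Hence: (-2) * (4/5)^(-5/3).

Key step: t_0 being -2, the two k-th powers (C = -2, x = 1/5) combine into one argument.
Ratio: r(k) = (1/5) * (k+5/3) / [(k+1)] - rational in k. x = (1/5); t_0 = -2; negate the roots.


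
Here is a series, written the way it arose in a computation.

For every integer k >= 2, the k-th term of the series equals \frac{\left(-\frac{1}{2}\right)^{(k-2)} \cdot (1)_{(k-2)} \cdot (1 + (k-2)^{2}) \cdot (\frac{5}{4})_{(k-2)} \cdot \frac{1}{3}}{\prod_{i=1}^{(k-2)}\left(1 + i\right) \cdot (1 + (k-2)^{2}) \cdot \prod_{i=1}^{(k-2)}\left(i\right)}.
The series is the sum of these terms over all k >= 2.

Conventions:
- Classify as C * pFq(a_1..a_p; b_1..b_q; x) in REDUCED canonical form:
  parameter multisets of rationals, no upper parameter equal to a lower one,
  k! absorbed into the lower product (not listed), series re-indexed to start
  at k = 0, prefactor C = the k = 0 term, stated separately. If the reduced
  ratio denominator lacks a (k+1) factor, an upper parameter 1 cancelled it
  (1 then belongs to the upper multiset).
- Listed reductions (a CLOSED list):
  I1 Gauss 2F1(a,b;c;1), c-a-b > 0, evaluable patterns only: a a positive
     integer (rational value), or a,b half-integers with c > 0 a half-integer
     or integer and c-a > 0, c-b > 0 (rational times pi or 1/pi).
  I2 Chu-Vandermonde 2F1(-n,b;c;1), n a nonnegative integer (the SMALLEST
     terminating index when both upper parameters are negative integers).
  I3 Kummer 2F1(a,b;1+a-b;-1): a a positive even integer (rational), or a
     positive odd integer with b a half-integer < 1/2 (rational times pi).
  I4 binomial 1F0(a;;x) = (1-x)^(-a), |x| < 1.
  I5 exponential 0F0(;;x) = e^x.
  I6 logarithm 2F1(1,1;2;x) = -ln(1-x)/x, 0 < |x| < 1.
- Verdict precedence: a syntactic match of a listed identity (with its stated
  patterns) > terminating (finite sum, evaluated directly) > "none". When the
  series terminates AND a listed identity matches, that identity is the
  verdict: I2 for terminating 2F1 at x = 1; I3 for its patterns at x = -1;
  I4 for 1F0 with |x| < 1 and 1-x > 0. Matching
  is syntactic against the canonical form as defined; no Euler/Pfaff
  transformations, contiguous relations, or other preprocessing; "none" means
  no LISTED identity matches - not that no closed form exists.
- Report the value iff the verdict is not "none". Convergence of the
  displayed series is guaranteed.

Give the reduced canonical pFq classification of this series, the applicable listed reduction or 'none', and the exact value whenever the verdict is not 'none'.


Classification (C = \frac{1}{3}): 2F1 with upper {1, \frac{5}{4}}, lower {2}, argument x = -\frac{1}{2}. Verdict: none (x = -\frac{1}{2}): each listed identity misses the multisets {1, \frac{5}{4}} ; {2}.

Key step: t_0 being \frac{1}{3}, the product of the first k integers (C = 1/3) is k!.
Consecutive-term ratio: r(k) = -\frac{1}{2} * (k+1) (k+\frac{5}{4}) / [(k+2) (k+1)] - rational in k. x = -\frac{1}{2}; t_0 = \frac{1}{3}; negate the roots.


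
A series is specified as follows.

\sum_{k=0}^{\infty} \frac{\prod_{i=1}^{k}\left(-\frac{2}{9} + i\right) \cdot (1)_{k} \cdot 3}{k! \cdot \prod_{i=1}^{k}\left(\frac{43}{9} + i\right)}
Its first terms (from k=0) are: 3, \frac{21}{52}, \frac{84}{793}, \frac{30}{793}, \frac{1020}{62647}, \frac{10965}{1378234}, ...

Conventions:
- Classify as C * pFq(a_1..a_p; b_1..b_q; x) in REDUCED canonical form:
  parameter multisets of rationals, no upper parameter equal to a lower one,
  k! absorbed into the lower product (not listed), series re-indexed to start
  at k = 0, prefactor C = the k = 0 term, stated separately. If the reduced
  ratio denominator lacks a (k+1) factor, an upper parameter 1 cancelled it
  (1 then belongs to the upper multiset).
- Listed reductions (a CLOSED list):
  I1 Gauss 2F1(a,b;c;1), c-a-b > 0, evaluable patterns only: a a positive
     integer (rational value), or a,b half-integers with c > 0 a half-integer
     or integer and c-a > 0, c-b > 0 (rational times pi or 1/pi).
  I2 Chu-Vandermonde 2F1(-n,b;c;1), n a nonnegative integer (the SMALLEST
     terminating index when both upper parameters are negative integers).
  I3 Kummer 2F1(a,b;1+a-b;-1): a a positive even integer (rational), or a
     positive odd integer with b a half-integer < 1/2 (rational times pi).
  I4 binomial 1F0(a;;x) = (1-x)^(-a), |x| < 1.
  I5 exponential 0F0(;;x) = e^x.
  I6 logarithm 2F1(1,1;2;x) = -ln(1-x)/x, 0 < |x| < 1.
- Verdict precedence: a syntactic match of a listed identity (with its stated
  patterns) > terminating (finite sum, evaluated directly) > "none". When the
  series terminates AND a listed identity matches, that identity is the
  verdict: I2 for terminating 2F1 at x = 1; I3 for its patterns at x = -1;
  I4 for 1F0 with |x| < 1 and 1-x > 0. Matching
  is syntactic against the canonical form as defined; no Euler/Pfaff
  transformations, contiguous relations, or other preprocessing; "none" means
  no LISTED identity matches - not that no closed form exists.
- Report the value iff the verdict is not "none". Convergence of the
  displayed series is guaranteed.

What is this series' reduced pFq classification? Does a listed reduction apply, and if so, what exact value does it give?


Key step: x = 1 and the lower running product (C = 3) is a rising factorial.
Term ratio: r(k) = 1 * (k+\frac{7}{9}) (k+1) / [(k+\frac{52}{9}) (k+1)] - rational in k. x = 1; t_0 = 3; negate the roots.

Classification (C = 3): 2F1 with upper {\frac{7}{9}, 1}, lower {\frac{52}{9}}, argument x = 1. Verdict: the Gauss summation I1 applies (x = 1: the Gamma ratio telescopes since c-a-b = 4 > 0 and a = 1 in Z>0). Its exact value is \frac{43}{12}.
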